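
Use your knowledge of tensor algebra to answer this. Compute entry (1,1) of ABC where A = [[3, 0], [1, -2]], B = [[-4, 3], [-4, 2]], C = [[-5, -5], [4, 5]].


(ABC)_{11} = sum_m (AB)_{1m} C_{m1}. First compute row 1 of AB.
(AB)_{11} = 3*-4 + 0*-4 = -12
(AB)_{12} = 3*3 + 0*2 = 9
Now contract with column 1 of C:
(AB)_{11} * C_{11} = -12 * -5 = 60
(AB)_{12} * C_{21} = 9 * 4 = 36
(ABC)_{11} = 60 + 36 = 96

96


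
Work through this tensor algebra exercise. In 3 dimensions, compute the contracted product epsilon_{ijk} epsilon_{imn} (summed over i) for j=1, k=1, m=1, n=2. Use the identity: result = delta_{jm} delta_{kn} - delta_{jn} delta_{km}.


Using the identity: epsilon_{ijk} epsilon_{imn} = delta_{jm} delta_{kn} - delta_{jn} delta_{km}.
delta_{11} = 1
delta_{12} = 0
delta_{12} = 0
delta_{11} = 1
Result = 1 * 0 - 0 * 1 = 0 - 0 = 0

0


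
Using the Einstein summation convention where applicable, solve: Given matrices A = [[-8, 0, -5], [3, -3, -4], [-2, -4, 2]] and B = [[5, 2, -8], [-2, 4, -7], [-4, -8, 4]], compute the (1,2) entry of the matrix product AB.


(AB)_{ij} = sum_k A_{ik} B_{kj}.
For i=1, j=2:
A_{11} * B_{12} = -8 * 2 = -16
A_{12} * B_{22} = 0 * 4 = 0
A_{13} * B_{32} = -5 * -8 = 40
Sum = -16 + 0 + 40 = 24

24


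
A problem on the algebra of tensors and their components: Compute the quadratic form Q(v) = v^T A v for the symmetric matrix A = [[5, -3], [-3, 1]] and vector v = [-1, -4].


First compute Av:
(Av)_1 = 5*-1 + -3*-4 = 7
(Av)_2 = -3*-1 + 1*-4 = -1
Av = [7, -1]
Then v^T (Av) = -1*7 + -4*-1
= -7 + 4 = -3

-3


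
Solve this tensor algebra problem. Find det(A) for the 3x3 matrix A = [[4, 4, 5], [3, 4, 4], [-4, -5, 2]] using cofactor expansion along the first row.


Expanding along the first row, det(A) = a11*M_11 - a12*M_12 + a13*M_13, where M_1j is the (1,j) minor.
Minor M_11 = 4*2 - 4*-5 = 28
Minor M_12 = 3*2 - 4*-4 = 22
Minor M_13 = 3*-5 - 4*-4 = 1
det = 4*(28) - 4*(22) + 5*(1)
    = 112 - 88 + 5
    = 29

29


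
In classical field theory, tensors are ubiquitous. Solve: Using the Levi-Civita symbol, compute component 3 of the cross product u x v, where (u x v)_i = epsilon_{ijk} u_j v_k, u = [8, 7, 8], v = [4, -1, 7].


(u x v)_3 = sum_{j,k} epsilon_{3jk} u_j v_k. Only permutations of (1,2,3) contribute; the two non-zero terms are:
eps_{312} u_1 v_2 = 1 * 8 * -1 = -8
eps_{321} u_2 v_1 = -1 * 7 * 4 = -28
(u x v)_3 = -36

-36


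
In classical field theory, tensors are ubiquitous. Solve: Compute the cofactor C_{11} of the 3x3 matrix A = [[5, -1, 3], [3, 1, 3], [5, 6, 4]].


To find cofactor C_{11}, delete row 1 and column 1.
The resulting 2x2 submatrix is: [[1, 3], [6, 4]]
Minor M_{11} = 1*4 - 3*6
  = 4 - 18 = -14
Sign = (-1)^(1+1) = (-1)^2 = 1
Cofactor C_{11} = 1 * -14 = -14

-14


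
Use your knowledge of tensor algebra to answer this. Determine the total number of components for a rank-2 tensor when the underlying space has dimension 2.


The number of components of a rank-r tensor in d dimensions is d^r.
Here d = 2 and r = 2.
2^2 = 4

4


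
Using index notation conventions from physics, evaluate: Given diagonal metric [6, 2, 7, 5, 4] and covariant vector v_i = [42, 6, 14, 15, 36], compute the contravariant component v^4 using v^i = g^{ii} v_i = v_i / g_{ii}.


To raise an index with a diagonal metric: v^i = v_i / g_{ii}.
For index 4: v_4 = 15, g_{44} = 5
v^4 = 15 / 5 = 3

3


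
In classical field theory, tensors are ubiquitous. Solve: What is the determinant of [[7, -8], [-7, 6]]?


For a 2x2 matrix [[a, b], [c, d]], det = a*d - b*c.
a = 7, b = -8, c = -7, d = 6
a*d = 7 * 6 = 42
b*c = -8 * -7 = 56
det = 42 - 56 = -14

-14


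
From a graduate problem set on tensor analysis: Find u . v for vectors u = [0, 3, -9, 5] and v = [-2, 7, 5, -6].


The inner product u . v = sum of u_i * v_i.
Term-by-term: 0 * -2, 3 * 7, -9 * 5, 5 * -6
Products: 0, 21, -45, -30
Sum = 0 + 21 + -45 + -30 = -54

-54


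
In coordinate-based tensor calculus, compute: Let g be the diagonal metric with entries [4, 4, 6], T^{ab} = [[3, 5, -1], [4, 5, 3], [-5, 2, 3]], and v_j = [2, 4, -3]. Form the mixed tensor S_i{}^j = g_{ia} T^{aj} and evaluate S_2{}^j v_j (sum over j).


Step 1: lower the first index. For a diagonal metric, g_{ia} T^{aj} = g_{ii} T^{ij} (no sum on i).
g_{22} = 4
S_2{}^1 = 4 * T^{21} = 4 * 4 = 16
S_2{}^2 = 4 * T^{22} = 4 * 5 = 20
S_2{}^3 = 4 * T^{23} = 4 * 3 = 12
Step 2: contract S_2{}^j with v_j.
S_2{}^1 * v_1 = 16 * 2 = 32
S_2{}^2 * v_2 = 20 * 4 = 80
S_2{}^3 * v_3 = 12 * -3 = -36
Result = 32 + 80 + -36 = 76

76


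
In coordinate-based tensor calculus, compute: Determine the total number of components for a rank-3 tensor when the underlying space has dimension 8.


The number of components of a rank-r tensor in d dimensions is d^r.
Here d = 8 and r = 3.
8^3 = 512

512


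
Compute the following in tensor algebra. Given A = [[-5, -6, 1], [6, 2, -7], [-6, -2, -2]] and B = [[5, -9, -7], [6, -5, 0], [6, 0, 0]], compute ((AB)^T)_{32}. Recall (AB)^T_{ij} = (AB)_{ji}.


(AB)^T_{ij} = (AB)_{ji} = sum_k A_{jk} B_{ki}.
For i=3, j=2 we need (AB)_{23}:
A_{21} * B_{13} = 6 * -7 = -42
A_{22} * B_{23} = 2 * 0 = 0
A_{23} * B_{33} = -7 * 0 = 0
Sum = -42 + 0 + 0 = -42

-42


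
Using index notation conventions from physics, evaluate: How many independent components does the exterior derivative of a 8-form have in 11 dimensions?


The exterior derivative of a p-form is a (p+1)-form.
Its number of independent components is C(n, p+1).
n = 11, p+1 = 9
C(11, 9) = 55

55


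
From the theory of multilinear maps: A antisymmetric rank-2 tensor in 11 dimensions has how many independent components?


A antisymmetric rank-2 tensor in d dimensions has d(d-1)/2 independent components.
d = 11
d(d-1)/2 = 11 * 10 / 2 = 110 / 2 = 55

55


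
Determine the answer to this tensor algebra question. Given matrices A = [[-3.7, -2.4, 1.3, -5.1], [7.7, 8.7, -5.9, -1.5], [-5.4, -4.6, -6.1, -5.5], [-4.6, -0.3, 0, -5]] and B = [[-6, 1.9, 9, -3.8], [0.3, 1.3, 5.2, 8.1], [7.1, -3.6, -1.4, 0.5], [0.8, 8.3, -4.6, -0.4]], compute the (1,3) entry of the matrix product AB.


(AB)_{ij} = sum_k A_{ik} B_{kj}.
For i=1, j=3:
A_{11} * B_{13} = -3.7 * 9 = -33.3
A_{12} * B_{23} = -2.4 * 5.2 = -12.48
A_{13} * B_{33} = 1.3 * -1.4 = -1.82
A_{14} * B_{43} = -5.1 * -4.6 = 23.46
Sum = -33.3 + -12.48 + -1.82 + 23.46 = -24.14

-24.14


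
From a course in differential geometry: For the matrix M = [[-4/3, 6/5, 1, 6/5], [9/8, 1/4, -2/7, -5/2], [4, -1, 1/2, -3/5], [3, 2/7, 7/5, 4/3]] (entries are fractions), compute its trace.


The trace is the sum of diagonal entries.
Diagonal: M[1,1] = -4/3, M[2,2] = 1/4, M[3,3] = 1/2, M[4,4] = 4/3
Tr(M) = -4/3 + 1/4 + 1/2 + 4/3
Computing step by step:
After adding M[1,1]: -4/3
After adding M[2,2]: -13/12
After adding M[3,3]: -7/12
After adding M[4,4]: 3/4
Tr(M) = 3/4

3/4


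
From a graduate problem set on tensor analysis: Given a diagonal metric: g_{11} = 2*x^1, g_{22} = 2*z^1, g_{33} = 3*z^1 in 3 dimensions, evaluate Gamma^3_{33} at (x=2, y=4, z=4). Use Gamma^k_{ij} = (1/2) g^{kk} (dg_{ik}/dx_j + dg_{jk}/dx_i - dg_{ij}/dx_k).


For a diagonal metric, Gamma^k_{ij} = (1/2) g^{kk} (dg_{ik}/dx_j + dg_{jk}/dx_i - dg_{ij}/dx_k).
The metric is diagonal, so g_{ab} = 0 for a != b.
At the given point: g_{11} = 4, g_{22} = 8, g_{33} = 12
g^{33} = 1/12
dg_{33}/dx_3 = dg_{33}/dx_3 = 3
dg_{33}/dx_3 = dg_{33}/dx_3 = 3
dg_{33}/dx_3 = dg_{33}/dx_3 = 3
Numerator = 3 + 3 - 3 = 3
Gamma^3_{33} = 3 / (2 * 12) = 1/8

1/8


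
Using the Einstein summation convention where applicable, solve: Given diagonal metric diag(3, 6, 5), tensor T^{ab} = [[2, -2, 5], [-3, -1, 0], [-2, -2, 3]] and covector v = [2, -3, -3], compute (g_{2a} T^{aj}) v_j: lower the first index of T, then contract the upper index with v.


Step 1: lower the first index. For a diagonal metric, g_{ia} T^{aj} = g_{ii} T^{ij} (no sum on i).
g_{22} = 6
S_2{}^1 = 6 * T^{21} = 6 * -3 = -18
S_2{}^2 = 6 * T^{22} = 6 * -1 = -6
S_2{}^3 = 6 * T^{23} = 6 * 0 = 0
Step 2: contract S_2{}^j with v_j.
S_2{}^1 * v_1 = -18 * 2 = -36
S_2{}^2 * v_2 = -6 * -3 = 18
S_2{}^3 * v_3 = 0 * -3 = 0
Result = -36 + 18 + 0 = -18

-18


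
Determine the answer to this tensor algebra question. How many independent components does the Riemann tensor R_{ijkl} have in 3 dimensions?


The Riemann tensor in d dimensions has d^2(d^2 - 1)/12 independent components.
d = 3, so d^2 = 9
d^2 - 1 = 8
d^2(d^2 - 1) = 9 * 8 = 72
Divide by 12: 72 / 12 = 6

6


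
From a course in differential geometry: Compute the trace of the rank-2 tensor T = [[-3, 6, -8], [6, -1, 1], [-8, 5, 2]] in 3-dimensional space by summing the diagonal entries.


The contraction (trace) of a rank-2 tensor is the sum of its diagonal elements.
Diagonal entries: A[1,1] = -3, A[2,2] = -1, A[3,3] = 2
Tr(A) = -3 + -1 + 2 = -2

-2


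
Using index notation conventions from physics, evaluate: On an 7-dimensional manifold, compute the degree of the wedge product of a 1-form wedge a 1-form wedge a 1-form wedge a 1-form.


The degree of a wedge product is the sum of the degrees of the individual forms.
Degrees: 1, 1, 1, 1
Total degree = 1 + 1 + 1 + 1 = 4

4


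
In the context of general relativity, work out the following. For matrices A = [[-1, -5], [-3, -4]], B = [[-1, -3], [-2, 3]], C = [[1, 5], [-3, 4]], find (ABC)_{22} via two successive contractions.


(ABC)_{22} = sum_m (AB)_{2m} C_{m2}. First compute row 2 of AB.
(AB)_{21} = -3*-1 + -4*-2 = 11
(AB)_{22} = -3*-3 + -4*3 = -3
Now contract with column 2 of C:
(AB)_{21} * C_{12} = 11 * 5 = 55
(AB)_{22} * C_{22} = -3 * 4 = -12
(ABC)_{22} = 55 + -12 = 43

43


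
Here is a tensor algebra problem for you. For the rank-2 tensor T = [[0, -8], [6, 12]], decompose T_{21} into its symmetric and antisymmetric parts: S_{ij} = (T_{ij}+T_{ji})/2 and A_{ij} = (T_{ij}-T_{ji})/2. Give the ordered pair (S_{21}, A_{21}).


T_{21} = 6
T_{12} = -8
S_{21} = (6 + -8)/2 = -2/2 = -1
A_{21} = (6 - -8)/2 = 14/2 = 7
Check: S + A = -1 + 7 = 6 = T_{21}.

(-1, 7)


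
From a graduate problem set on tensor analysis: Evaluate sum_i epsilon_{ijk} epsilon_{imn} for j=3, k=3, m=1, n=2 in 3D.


Using the identity: epsilon_{ijk} epsilon_{imn} = delta_{jm} delta_{kn} - delta_{jn} delta_{km}.
delta_{31} = 0
delta_{32} = 0
delta_{32} = 0
delta_{31} = 0
Result = 0 * 0 - 0 * 0 = 0 - 0 = 0

0


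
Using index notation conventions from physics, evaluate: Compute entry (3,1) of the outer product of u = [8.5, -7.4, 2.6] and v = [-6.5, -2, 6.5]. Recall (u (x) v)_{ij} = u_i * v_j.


The outer product entry T_{ij} = u_i * v_j.
We need i=3, j=1.
u_3 = 2.6, v_1 = -6.5
T_{3,1} = 2.6 * -6.5 = -16.9

-16.9


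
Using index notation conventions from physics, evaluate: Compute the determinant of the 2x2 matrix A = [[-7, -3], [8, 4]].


For a 2x2 matrix [[a, b], [c, d]], det = a*d - b*c.
a = -7, b = -3, c = 8, d = 4
a*d = -7 * 4 = -28
b*c = -3 * 8 = -24
det = -28 - -24 = -4

-4


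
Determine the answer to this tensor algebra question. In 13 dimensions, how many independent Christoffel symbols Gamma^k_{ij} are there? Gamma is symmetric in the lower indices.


Christoffel symbols Gamma^k_{ij} are symmetric in i,j, so there are d * d(d+1)/2 independent symbols.
d = 13
d(d+1)/2 = 13 * 14 / 2 = 91
Total = 13 * 91 = 1183

1183


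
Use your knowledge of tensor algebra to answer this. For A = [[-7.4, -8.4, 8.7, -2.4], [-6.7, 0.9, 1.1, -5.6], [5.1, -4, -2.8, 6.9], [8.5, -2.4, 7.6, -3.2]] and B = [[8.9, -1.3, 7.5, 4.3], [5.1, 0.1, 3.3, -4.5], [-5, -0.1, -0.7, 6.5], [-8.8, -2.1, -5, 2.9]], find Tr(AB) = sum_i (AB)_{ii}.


Tr(AB) = sum_i (AB)_{ii} where (AB)_{ii} = sum_k A_{ik} B_{ki}.
(AB)_{11} = -7.4*8.9 + -8.4*5.1 + 8.7*-5 + -2.4*-8.8 = -131.08
(AB)_{22} = -6.7*-1.3 + 0.9*0.1 + 1.1*-0.1 + -5.6*-2.1 = 20.45
(AB)_{33} = 5.1*7.5 + -4*3.3 + -2.8*-0.7 + 6.9*-5 = -7.49
(AB)_{44} = 8.5*4.3 + -2.4*-4.5 + 7.6*6.5 + -3.2*2.9 = 87.47
Tr(AB) = -131.08 + 20.45 + -7.49 + 87.47 = -30.65

-30.65


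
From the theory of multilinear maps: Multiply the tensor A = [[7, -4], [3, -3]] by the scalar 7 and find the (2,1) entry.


Scalar multiplication: (cA)_{ij} = c * A_{ij}.
c = 7
A_{21} = 3
(cA)_{21} = 7 * 3 = 21

21


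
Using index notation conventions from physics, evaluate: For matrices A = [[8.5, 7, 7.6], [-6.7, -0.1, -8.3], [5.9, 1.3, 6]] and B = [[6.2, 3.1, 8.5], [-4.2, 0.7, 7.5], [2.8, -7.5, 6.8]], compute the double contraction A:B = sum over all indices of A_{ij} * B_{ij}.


A:B = sum over all i,j of A_{ij} * B_{ij}.
Row 1: 8.5*6.2=52.7, 7*3.1=21.7, 7.6*8.5=64.6 => row sum = 139
Row 2: -6.7*-4.2=28.14, -0.1*0.7=-0.07, -8.3*7.5=-62.25 => row sum = -34.18
Row 3: 5.9*2.8=16.52, 1.3*-7.5=-9.75, 6*6.8=40.8 => row sum = 47.57
Total = 139 + -34.18 + 47.57 = 152.39

152.39


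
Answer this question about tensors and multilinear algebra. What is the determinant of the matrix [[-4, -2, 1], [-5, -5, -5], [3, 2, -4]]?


Expanding along the first row, det(A) = a11*M_11 - a12*M_12 + a13*M_13, where M_1j is the (1,j) minor.
Minor M_11 = -5*-4 - -5*2 = 30
Minor M_12 = -5*-4 - -5*3 = 35
Minor M_13 = -5*2 - -5*3 = 5
det = -4*(30) - -2*(35) + 1*(5)
    = -120 - -70 + 5
    = -45

-45


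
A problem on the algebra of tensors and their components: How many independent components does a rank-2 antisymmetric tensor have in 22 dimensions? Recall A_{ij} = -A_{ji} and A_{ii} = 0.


An antisymmetric rank-2 tensor satisfies A_{ij} = -A_{ji}, so diagonal entries are zero.
The independent components are the upper-triangular entries: C(n, 2) = n(n-1)/2.
n = 22
C(22, 2) = 22 * 21 / 2 = 462 / 2 = 231

231


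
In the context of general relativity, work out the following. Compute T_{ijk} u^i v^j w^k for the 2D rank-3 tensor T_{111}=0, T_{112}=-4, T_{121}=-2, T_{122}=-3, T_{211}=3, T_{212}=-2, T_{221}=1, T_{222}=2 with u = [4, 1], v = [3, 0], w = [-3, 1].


S = sum over i,j,k of T_{ijk} u_i v_j w_k. Expanding all 8 terms:
T_{111}*u_1*v_1*w_1 = 0*4*3*-3 = 0  (running total: 0)
T_{112}*u_1*v_1*w_2 = -4*4*3*1 = -48  (running total: -48)
T_{121}*u_1*v_2*w_1 = -2*4*0*-3 = 0  (running total: -48)
T_{122}*u_1*v_2*w_2 = -3*4*0*1 = 0  (running total: -48)
T_{211}*u_2*v_1*w_1 = 3*1*3*-3 = -27  (running total: -75)
T_{212}*u_2*v_1*w_2 = -2*1*3*1 = -6  (running total: -81)
T_{221}*u_2*v_2*w_1 = 1*1*0*-3 = 0  (running total: -81)
T_{222}*u_2*v_2*w_2 = 2*1*0*1 = 0  (running total: -81)
S = -81

-81


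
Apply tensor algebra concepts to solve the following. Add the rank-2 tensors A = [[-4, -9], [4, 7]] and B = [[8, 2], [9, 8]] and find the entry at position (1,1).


Tensor addition is component-wise: (A + B)_{ij} = A_{ij} + B_{ij}.
A_{11} = -4
B_{11} = 8
(A + B)_{11} = -4 + 8 = 4

4


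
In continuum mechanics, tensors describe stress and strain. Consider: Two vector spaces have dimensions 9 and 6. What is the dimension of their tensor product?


The dimension of a tensor product is the product of dimensions.
dim(V) = 9, dim(W) = 6
dim(V (x) W) = 9 * 6 = 54

54


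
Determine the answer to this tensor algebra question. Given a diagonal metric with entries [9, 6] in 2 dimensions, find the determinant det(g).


For a diagonal metric, the determinant is the product of diagonal entries.
Diagonal entries: 9, 6
det(g) = 9 * 6 = 54

54


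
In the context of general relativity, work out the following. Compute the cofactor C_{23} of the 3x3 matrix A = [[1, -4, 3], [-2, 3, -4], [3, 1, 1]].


To find cofactor C_{23}, delete row 2 and column 3.
The resulting 2x2 submatrix is: [[1, -4], [3, 1]]
Minor M_{23} = 1*1 - -4*3
  = 1 - -12 = 13
Sign = (-1)^(2+3) = (-1)^5 = -1
Cofactor C_{23} = -1 * 13 = -13

-13


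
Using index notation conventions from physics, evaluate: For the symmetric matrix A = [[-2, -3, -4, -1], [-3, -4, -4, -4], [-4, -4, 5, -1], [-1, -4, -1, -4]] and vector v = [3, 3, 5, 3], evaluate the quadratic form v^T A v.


First compute Av:
(Av)_1 = -2*3 + -3*3 + -4*5 + -1*3 = -38
(Av)_2 = -3*3 + -4*3 + -4*5 + -4*3 = -53
(Av)_3 = -4*3 + -4*3 + 5*5 + -1*3 = -2
(Av)_4 = -1*3 + -4*3 + -1*5 + -4*3 = -32
Av = [-38, -53, -2, -32]
Then v^T (Av) = 3*-38 + 3*-53 + 5*-2 + 3*-32
= -114 + -159 + -10 + -96 = -379

-379


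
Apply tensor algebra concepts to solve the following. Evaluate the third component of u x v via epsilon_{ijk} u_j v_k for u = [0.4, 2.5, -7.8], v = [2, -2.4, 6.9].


(u x v)_3 = sum_{j,k} epsilon_{3jk} u_j v_k. Only permutations of (1,2,3) contribute; the two non-zero terms are:
eps_{312} u_1 v_2 = 1 * 0.4 * -2.4 = -0.96
eps_{321} u_2 v_1 = -1 * 2.5 * 2 = -5
(u x v)_3 = -5.96

-5.96


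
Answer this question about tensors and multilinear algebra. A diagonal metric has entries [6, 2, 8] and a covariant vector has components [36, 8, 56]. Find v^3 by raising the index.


To raise an index with a diagonal metric: v^i = v_i / g_{ii}.
For index 3: v_3 = 56, g_{33} = 8
v^3 = 56 / 8 = 7

7


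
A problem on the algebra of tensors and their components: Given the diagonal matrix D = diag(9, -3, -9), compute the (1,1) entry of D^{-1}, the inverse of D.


For a diagonal matrix, the inverse has entries (D^{-1})_{ii} = 1/d_{ii}.
The diagonal entries are: d_{11} = 9, d_{22} = -3, d_{33} = -9
We need (D^{-1})_{11} = 1/d_{11} = 1/9 = 1/9

1/9


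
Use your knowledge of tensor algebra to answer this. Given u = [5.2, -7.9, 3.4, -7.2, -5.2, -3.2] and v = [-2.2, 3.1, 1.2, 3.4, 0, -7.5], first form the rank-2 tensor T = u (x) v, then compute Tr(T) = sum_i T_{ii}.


The outer product gives T_{ij} = u_i v_j.
The trace (contraction) is Tr(T) = sum_i T_{ii} = sum_i u_i v_i.
Diagonal entries:
T_{11} = u_1 * v_1 = 5.2 * -2.2 = -11.44
T_{22} = u_2 * v_2 = -7.9 * 3.1 = -24.49
T_{33} = u_3 * v_3 = 3.4 * 1.2 = 4.08
T_{44} = u_4 * v_4 = -7.2 * 3.4 = -24.48
T_{55} = u_5 * v_5 = -5.2 * 0 = 0
T_{66} = u_6 * v_6 = -3.2 * -7.5 = 24
Tr(T) = -11.44 + -24.49 + 4.08 + -24.48 + 0 + 24 = -32.33

-32.33


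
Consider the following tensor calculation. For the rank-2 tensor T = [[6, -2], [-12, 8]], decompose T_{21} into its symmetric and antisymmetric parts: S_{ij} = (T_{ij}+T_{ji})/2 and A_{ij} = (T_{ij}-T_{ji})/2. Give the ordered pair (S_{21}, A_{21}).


T_{21} = -12
T_{12} = -2
S_{21} = (-12 + -2)/2 = -14/2 = -7
A_{21} = (-12 - -2)/2 = -10/2 = -5
Check: S + A = -7 + -5 = -12 = T_{21}.

(-7, -5)


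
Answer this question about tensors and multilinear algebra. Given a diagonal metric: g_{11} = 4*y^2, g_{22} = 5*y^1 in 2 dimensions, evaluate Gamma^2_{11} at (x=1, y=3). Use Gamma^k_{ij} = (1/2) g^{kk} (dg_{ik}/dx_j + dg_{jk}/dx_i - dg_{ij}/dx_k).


For a diagonal metric, Gamma^k_{ij} = (1/2) g^{kk} (dg_{ik}/dx_j + dg_{jk}/dx_i - dg_{ij}/dx_k).
The metric is diagonal, so g_{ab} = 0 for a != b.
At the given point: g_{11} = 36, g_{22} = 15
g^{22} = 1/15
dg_{12}/dx_1 = 0 (off-diagonal)
dg_{12}/dx_1 = 0 (off-diagonal)
dg_{11}/dx_2 = dg_{11}/dx_2 = 24
Numerator = 0 + 0 - 24 = -24
Gamma^2_{11} = -24 / (2 * 15) = -4/5

-4/5


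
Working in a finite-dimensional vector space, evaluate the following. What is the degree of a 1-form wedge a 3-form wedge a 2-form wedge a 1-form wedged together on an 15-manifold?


The degree of a wedge product is the sum of the degrees of the individual forms.
Degrees: 1, 3, 2, 1
Total degree = 1 + 3 + 2 + 1 = 7

7


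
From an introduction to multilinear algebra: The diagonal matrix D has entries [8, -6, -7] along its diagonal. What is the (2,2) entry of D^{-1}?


For a diagonal matrix, the inverse has entries (D^{-1})_{ii} = 1/d_{ii}.
The diagonal entries are: d_{11} = 8, d_{22} = -6, d_{33} = -7
We need (D^{-1})_{22} = 1/d_{22} = 1/-6 = -1/6

-1/6


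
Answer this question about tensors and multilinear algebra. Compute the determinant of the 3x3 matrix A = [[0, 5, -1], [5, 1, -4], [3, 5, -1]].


Expanding along the first row, det(A) = a11*M_11 - a12*M_12 + a13*M_13, where M_1j is the (1,j) minor.
Minor M_11 = 1*-1 - -4*5 = 19
Minor M_12 = 5*-1 - -4*3 = 7
Minor M_13 = 5*5 - 1*3 = 22
det = 0*(19) - 5*(7) + -1*(22)
    = 0 - 35 + -22
    = -57

-57


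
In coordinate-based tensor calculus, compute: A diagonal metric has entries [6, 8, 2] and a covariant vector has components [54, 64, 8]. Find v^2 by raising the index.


To raise an index with a diagonal metric: v^i = v_i / g_{ii}.
For index 2: v_2 = 64, g_{22} = 8
v^2 = 64 / 8 = 8

8


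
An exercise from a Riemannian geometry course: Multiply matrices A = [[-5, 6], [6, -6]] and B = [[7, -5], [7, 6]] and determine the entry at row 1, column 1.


(AB)_{ij} = sum_k A_{ik} B_{kj}.
For i=1, j=1:
A_{11} * B_{11} = -5 * 7 = -35
A_{12} * B_{21} = 6 * 7 = 42
Sum = -35 + 42 = 7

7


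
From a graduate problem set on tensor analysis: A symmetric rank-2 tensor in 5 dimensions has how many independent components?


A symmetric rank-2 tensor in d dimensions has d(d+1)/2 independent components.
d = 5
d(d+1)/2 = 5 * 6 / 2 = 30 / 2 = 15

15


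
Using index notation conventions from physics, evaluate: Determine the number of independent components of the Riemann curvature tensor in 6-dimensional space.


The Riemann tensor in d dimensions has d^2(d^2 - 1)/12 independent components.
d = 6, so d^2 = 36
d^2 - 1 = 35
d^2(d^2 - 1) = 36 * 35 = 1260
Divide by 12: 1260 / 12 = 105

105


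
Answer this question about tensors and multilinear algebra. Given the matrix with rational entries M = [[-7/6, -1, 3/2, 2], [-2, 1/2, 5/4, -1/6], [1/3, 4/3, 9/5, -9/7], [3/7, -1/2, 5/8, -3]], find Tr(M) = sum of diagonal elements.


The trace is the sum of diagonal entries.
Diagonal: M[1,1] = -7/6, M[2,2] = 1/2, M[3,3] = 9/5, M[4,4] = -3
Tr(M) = -7/6 + 1/2 + 9/5 + -3
Computing step by step:
After adding M[1,1]: -7/6
After adding M[2,2]: -2/3
After adding M[3,3]: 17/15
After adding M[4,4]: -28/15
Tr(M) = -28/15

-28/15


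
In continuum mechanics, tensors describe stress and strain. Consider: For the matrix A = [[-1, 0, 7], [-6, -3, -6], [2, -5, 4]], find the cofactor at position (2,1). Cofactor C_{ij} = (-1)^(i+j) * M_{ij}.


To find cofactor C_{21}, delete row 2 and column 1.
The resulting 2x2 submatrix is: [[0, 7], [-5, 4]]
Minor M_{21} = 0*4 - 7*-5
  = 0 - -35 = 35
Sign = (-1)^(2+1) = (-1)^3 = -1
Cofactor C_{21} = -1 * 35 = -35

-35


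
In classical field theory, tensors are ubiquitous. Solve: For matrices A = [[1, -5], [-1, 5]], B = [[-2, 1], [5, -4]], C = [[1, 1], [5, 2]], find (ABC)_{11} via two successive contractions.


(ABC)_{11} = sum_m (AB)_{1m} C_{m1}. First compute row 1 of AB.
(AB)_{11} = 1*-2 + -5*5 = -27
(AB)_{12} = 1*1 + -5*-4 = 21
Now contract with column 1 of C:
(AB)_{11} * C_{11} = -27 * 1 = -27
(AB)_{12} * C_{21} = 21 * 5 = 105
(ABC)_{11} = -27 + 105 = 78

78


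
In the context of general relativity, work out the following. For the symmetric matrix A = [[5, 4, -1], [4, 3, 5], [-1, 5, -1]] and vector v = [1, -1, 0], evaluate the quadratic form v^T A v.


First compute Av:
(Av)_1 = 5*1 + 4*-1 + -1*0 = 1
(Av)_2 = 4*1 + 3*-1 + 5*0 = 1
(Av)_3 = -1*1 + 5*-1 + -1*0 = -6
Av = [1, 1, -6]
Then v^T (Av) = 1*1 + -1*1 + 0*-6
= 1 + -1 + 0 = 0

0


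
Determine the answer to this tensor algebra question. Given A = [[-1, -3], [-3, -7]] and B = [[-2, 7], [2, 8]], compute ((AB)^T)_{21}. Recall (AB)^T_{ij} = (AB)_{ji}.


(AB)^T_{ij} = (AB)_{ji} = sum_k A_{jk} B_{ki}.
For i=2, j=1 we need (AB)_{12}:
A_{11} * B_{12} = -1 * 7 = -7
A_{12} * B_{22} = -3 * 8 = -24
Sum = -7 + -24 = -31

-31


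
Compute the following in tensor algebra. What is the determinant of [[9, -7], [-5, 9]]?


For a 2x2 matrix [[a, b], [c, d]], det = a*d - b*c.
a = 9, b = -7, c = -5, d = 9
a*d = 9 * 9 = 81
b*c = -7 * -5 = 35
det = 81 - 35 = 46

46


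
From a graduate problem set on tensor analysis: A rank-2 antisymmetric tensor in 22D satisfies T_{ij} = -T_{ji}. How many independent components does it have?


An antisymmetric rank-2 tensor satisfies A_{ij} = -A_{ji}, so diagonal entries are zero.
The independent components are the upper-triangular entries: C(n, 2) = n(n-1)/2.
n = 22
C(22, 2) = 22 * 21 / 2 = 462 / 2 = 231

231


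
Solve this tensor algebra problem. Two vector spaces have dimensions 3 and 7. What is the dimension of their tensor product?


The dimension of a tensor product is the product of dimensions.
dim(V) = 3, dim(W) = 7
dim(V (x) W) = 3 * 7 = 21

21


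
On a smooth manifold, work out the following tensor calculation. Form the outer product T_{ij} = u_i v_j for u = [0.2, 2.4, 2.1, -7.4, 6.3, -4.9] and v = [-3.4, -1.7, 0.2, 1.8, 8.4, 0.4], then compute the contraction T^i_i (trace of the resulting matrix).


The outer product gives T_{ij} = u_i v_j.
The trace (contraction) is Tr(T) = sum_i T_{ii} = sum_i u_i v_i.
Diagonal entries:
T_{11} = u_1 * v_1 = 0.2 * -3.4 = -0.68
T_{22} = u_2 * v_2 = 2.4 * -1.7 = -4.08
T_{33} = u_3 * v_3 = 2.1 * 0.2 = 0.42
T_{44} = u_4 * v_4 = -7.4 * 1.8 = -13.32
T_{55} = u_5 * v_5 = 6.3 * 8.4 = 52.92
T_{66} = u_6 * v_6 = -4.9 * 0.4 = -1.96
Tr(T) = -0.68 + -4.08 + 0.42 + -13.32 + 52.92 + -1.96 = 33.3

33.3


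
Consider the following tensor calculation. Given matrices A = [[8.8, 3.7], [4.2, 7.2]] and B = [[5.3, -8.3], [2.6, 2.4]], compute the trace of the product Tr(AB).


Tr(AB) = sum_i (AB)_{ii} where (AB)_{ii} = sum_k A_{ik} B_{ki}.
(AB)_{11} = 8.8*5.3 + 3.7*2.6 = 56.26
(AB)_{22} = 4.2*-8.3 + 7.2*2.4 = -17.58
Tr(AB) = 56.26 + -17.58 = 38.68

38.68


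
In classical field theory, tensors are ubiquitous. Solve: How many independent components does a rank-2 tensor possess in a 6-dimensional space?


The number of components of a rank-r tensor in d dimensions is d^r.
Here d = 6 and r = 2.
6^2 = 36

36


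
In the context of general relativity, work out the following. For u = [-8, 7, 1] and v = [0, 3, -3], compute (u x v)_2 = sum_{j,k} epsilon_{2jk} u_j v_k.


(u x v)_2 = sum_{j,k} epsilon_{2jk} u_j v_k. Only permutations of (1,2,3) contribute; the two non-zero terms are:
eps_{213} u_1 v_3 = -1 * -8 * -3 = -24
eps_{231} u_3 v_1 = 1 * 1 * 0 = 0
(u x v)_2 = -24

-24


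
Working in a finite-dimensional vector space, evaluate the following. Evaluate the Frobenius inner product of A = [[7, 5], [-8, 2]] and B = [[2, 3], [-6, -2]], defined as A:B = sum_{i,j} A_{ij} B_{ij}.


A:B = sum over all i,j of A_{ij} * B_{ij}.
Row 1: 7*2=14, 5*3=15 => row sum = 29
Row 2: -8*-6=48, 2*-2=-4 => row sum = 44
Total = 29 + 44 = 73

73


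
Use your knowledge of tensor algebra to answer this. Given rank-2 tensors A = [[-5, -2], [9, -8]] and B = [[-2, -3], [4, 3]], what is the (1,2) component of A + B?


Tensor addition is component-wise: (A + B)_{ij} = A_{ij} + B_{ij}.
A_{12} = -2
B_{12} = -3
(A + B)_{12} = -2 + -3 = -5

-5


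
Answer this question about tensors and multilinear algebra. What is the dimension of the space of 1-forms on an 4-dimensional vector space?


The dimension of the space of p-forms on an n-dimensional space is C(n, p).
n = 4, p = 1
C(4, 1) = 4! / (1! * 3!) = 4

4


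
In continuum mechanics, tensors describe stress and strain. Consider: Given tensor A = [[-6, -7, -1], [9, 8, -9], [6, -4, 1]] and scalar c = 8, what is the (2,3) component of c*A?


Scalar multiplication: (cA)_{ij} = c * A_{ij}.
c = 8
A_{23} = -9
(cA)_{23} = 8 * -9 = -72

-72


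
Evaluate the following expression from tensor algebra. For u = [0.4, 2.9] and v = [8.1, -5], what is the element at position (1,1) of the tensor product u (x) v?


The outer product entry T_{ij} = u_i * v_j.
We need i=1, j=1.
u_1 = 0.4, v_1 = 8.1
T_{1,1} = 0.4 * 8.1 = 3.24

3.24


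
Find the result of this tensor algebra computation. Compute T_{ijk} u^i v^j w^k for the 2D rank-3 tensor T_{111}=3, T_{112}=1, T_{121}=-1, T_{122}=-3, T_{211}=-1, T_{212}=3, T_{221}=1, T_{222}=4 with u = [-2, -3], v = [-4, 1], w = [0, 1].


S = sum over i,j,k of T_{ijk} u_i v_j w_k. Expanding all 8 terms:
T_{111}*u_1*v_1*w_1 = 3*-2*-4*0 = 0  (running total: 0)
T_{112}*u_1*v_1*w_2 = 1*-2*-4*1 = 8  (running total: 8)
T_{121}*u_1*v_2*w_1 = -1*-2*1*0 = 0  (running total: 8)
T_{122}*u_1*v_2*w_2 = -3*-2*1*1 = 6  (running total: 14)
T_{211}*u_2*v_1*w_1 = -1*-3*-4*0 = 0  (running total: 14)
T_{212}*u_2*v_1*w_2 = 3*-3*-4*1 = 36  (running total: 50)
T_{221}*u_2*v_2*w_1 = 1*-3*1*0 = 0  (running total: 50)
T_{222}*u_2*v_2*w_2 = 4*-3*1*1 = -12  (running total: 38)
S = 38

38


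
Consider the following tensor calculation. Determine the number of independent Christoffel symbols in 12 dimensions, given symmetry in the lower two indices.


Christoffel symbols Gamma^k_{ij} are symmetric in i,j, so there are d * d(d+1)/2 independent symbols.
d = 12
d(d+1)/2 = 12 * 13 / 2 = 78
Total = 12 * 78 = 936

936


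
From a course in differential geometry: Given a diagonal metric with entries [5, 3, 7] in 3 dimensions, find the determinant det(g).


For a diagonal metric, the determinant is the product of diagonal entries.
Diagonal entries: 5, 3, 7
det(g) = 5 * 3 * 7 = 105

105


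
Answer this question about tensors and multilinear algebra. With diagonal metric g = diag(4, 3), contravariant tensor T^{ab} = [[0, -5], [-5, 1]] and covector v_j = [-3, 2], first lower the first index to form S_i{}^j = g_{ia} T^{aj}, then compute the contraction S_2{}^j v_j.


Step 1: lower the first index. For a diagonal metric, g_{ia} T^{aj} = g_{ii} T^{ij} (no sum on i).
g_{22} = 3
S_2{}^1 = 3 * T^{21} = 3 * -5 = -15
S_2{}^2 = 3 * T^{22} = 3 * 1 = 3
Step 2: contract S_2{}^j with v_j.
S_2{}^1 * v_1 = -15 * -3 = 45
S_2{}^2 * v_2 = 3 * 2 = 6
Result = 45 + 6 = 51

51


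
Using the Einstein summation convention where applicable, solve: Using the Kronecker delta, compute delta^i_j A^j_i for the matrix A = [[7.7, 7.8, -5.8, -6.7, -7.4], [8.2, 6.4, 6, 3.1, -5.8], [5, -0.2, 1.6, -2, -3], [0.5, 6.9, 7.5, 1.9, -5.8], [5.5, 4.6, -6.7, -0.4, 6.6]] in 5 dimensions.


The contraction (trace) of a rank-2 tensor is the sum of its diagonal elements.
Diagonal entries: A[1,1] = 7.7, A[2,2] = 6.4, A[3,3] = 1.6, A[4,4] = 1.9, A[5,5] = 6.6
Tr(A) = 7.7 + 6.4 + 1.6 + 1.9 + 6.6 = 24.2

24.2


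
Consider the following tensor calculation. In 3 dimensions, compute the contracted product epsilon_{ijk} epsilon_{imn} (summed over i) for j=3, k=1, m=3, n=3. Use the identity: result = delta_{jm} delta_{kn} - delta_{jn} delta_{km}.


Using the identity: epsilon_{ijk} epsilon_{imn} = delta_{jm} delta_{kn} - delta_{jn} delta_{km}.
delta_{33} = 1
delta_{13} = 0
delta_{33} = 1
delta_{13} = 0
Result = 1 * 0 - 1 * 0 = 0 - 0 = 0

0


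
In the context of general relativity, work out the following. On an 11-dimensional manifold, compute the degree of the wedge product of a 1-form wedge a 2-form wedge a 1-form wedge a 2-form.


The degree of a wedge product is the sum of the degrees of the individual forms.
Degrees: 1, 2, 1, 2
Total degree = 1 + 2 + 1 + 2 = 6

6


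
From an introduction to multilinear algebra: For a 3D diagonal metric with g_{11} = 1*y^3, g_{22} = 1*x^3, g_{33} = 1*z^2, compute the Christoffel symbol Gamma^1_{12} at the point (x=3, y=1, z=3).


For a diagonal metric, Gamma^k_{ij} = (1/2) g^{kk} (dg_{ik}/dx_j + dg_{jk}/dx_i - dg_{ij}/dx_k).
The metric is diagonal, so g_{ab} = 0 for a != b.
At the given point: g_{11} = 1, g_{22} = 27, g_{33} = 9
g^{11} = 1/1
dg_{11}/dx_2 = dg_{11}/dx_2 = 3
dg_{21}/dx_1 = 0 (off-diagonal)
dg_{12}/dx_1 = 0 (off-diagonal)
Numerator = 3 + 0 - 0 = 3
Gamma^1_{12} = 3 / (2 * 1) = 3/2

3/2


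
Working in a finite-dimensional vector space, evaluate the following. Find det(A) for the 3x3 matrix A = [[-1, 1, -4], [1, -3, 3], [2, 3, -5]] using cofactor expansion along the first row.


Expanding along the first row, det(A) = a11*M_11 - a12*M_12 + a13*M_13, where M_1j is the (1,j) minor.
Minor M_11 = -3*-5 - 3*3 = 6
Minor M_12 = 1*-5 - 3*2 = -11
Minor M_13 = 1*3 - -3*2 = 9
det = -1*(6) - 1*(-11) + -4*(9)
    = -6 - -11 + -36
    = -31

-31


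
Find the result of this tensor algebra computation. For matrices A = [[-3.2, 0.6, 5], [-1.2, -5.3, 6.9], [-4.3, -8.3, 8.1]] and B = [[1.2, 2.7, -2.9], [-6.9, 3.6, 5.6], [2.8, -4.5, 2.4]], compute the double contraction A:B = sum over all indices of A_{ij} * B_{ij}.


A:B = sum over all i,j of A_{ij} * B_{ij}.
Row 1: -3.2*1.2=-3.84, 0.6*2.7=1.62, 5*-2.9=-14.5 => row sum = -16.72
Row 2: -1.2*-6.9=8.28, -5.3*3.6=-19.08, 6.9*5.6=38.64 => row sum = 27.84
Row 3: -4.3*2.8=-12.04, -8.3*-4.5=37.35, 8.1*2.4=19.44 => row sum = 44.75
Total = -16.72 + 27.84 + 44.75 = 55.87

55.87


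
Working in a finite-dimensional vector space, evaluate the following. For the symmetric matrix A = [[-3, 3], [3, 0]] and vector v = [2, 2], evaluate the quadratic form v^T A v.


First compute Av:
(Av)_1 = -3*2 + 3*2 = 0
(Av)_2 = 3*2 + 0*2 = 6
Av = [0, 6]
Then v^T (Av) = 2*0 + 2*6
= 0 + 12 = 12

12


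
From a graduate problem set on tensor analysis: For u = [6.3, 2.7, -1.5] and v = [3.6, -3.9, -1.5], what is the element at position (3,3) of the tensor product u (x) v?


The outer product entry T_{ij} = u_i * v_j.
We need i=3, j=3.
u_3 = -1.5, v_3 = -1.5
T_{3,3} = -1.5 * -1.5 = 2.25

2.25


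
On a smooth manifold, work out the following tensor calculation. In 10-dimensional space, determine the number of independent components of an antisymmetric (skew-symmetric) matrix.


An antisymmetric rank-2 tensor satisfies A_{ij} = -A_{ji}, so diagonal entries are zero.
The independent components are the upper-triangular entries: C(n, 2) = n(n-1)/2.
n = 10
C(10, 2) = 10 * 9 / 2 = 90 / 2 = 45

45


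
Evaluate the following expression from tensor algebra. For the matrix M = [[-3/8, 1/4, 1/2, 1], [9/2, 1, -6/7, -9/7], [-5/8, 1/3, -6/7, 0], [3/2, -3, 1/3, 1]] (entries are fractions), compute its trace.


The trace is the sum of diagonal entries.
Diagonal: M[1,1] = -3/8, M[2,2] = 1, M[3,3] = -6/7, M[4,4] = 1
Tr(M) = -3/8 + 1 + -6/7 + 1
Computing step by step:
After adding M[1,1]: -3/8
After adding M[2,2]: 5/8
After adding M[3,3]: -13/56
After adding M[4,4]: 43/56
Tr(M) = 43/56

43/56


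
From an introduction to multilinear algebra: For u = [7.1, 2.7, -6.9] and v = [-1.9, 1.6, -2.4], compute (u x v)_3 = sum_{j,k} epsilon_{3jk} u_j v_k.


(u x v)_3 = sum_{j,k} epsilon_{3jk} u_j v_k. Only permutations of (1,2,3) contribute; the two non-zero terms are:
eps_{312} u_1 v_2 = 1 * 7.1 * 1.6 = 11.36
eps_{321} u_2 v_1 = -1 * 2.7 * -1.9 = 5.13
(u x v)_3 = 16.49

16.49


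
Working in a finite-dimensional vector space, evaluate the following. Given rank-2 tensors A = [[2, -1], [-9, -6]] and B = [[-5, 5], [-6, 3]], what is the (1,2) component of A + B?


Tensor addition is component-wise: (A + B)_{ij} = A_{ij} + B_{ij}.
A_{12} = -1
B_{12} = 5
(A + B)_{12} = -1 + 5 = 4

4


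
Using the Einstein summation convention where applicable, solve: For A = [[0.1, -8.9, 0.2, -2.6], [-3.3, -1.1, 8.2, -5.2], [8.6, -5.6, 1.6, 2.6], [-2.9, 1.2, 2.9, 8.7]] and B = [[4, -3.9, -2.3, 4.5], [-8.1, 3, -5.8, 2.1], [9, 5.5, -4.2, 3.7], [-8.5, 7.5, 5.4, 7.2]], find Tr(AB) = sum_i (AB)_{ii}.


Tr(AB) = sum_i (AB)_{ii} where (AB)_{ii} = sum_k A_{ik} B_{ki}.
(AB)_{11} = 0.1*4 + -8.9*-8.1 + 0.2*9 + -2.6*-8.5 = 96.39
(AB)_{22} = -3.3*-3.9 + -1.1*3 + 8.2*5.5 + -5.2*7.5 = 15.67
(AB)_{33} = 8.6*-2.3 + -5.6*-5.8 + 1.6*-4.2 + 2.6*5.4 = 20.02
(AB)_{44} = -2.9*4.5 + 1.2*2.1 + 2.9*3.7 + 8.7*7.2 = 62.84
Tr(AB) = 96.39 + 15.67 + 20.02 + 62.84 = 194.92

194.92


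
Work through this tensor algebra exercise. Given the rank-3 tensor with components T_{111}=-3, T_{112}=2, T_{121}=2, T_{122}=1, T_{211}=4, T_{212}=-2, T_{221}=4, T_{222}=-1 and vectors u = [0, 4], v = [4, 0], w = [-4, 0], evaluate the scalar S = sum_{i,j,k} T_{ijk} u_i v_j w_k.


S = sum over i,j,k of T_{ijk} u_i v_j w_k. Expanding all 8 terms:
T_{111}*u_1*v_1*w_1 = -3*0*4*-4 = 0  (running total: 0)
T_{112}*u_1*v_1*w_2 = 2*0*4*0 = 0  (running total: 0)
T_{121}*u_1*v_2*w_1 = 2*0*0*-4 = 0  (running total: 0)
T_{122}*u_1*v_2*w_2 = 1*0*0*0 = 0  (running total: 0)
T_{211}*u_2*v_1*w_1 = 4*4*4*-4 = -256  (running total: -256)
T_{212}*u_2*v_1*w_2 = -2*4*4*0 = 0  (running total: -256)
T_{221}*u_2*v_2*w_1 = 4*4*0*-4 = 0  (running total: -256)
T_{222}*u_2*v_2*w_2 = -1*4*0*0 = 0  (running total: -256)
S = -256

-256


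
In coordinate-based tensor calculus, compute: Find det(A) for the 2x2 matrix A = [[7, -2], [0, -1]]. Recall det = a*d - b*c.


For a 2x2 matrix [[a, b], [c, d]], det = a*d - b*c.
a = 7, b = -2, c = 0, d = -1
a*d = 7 * -1 = -7
b*c = -2 * 0 = 0
det = -7 - 0 = -7

-7


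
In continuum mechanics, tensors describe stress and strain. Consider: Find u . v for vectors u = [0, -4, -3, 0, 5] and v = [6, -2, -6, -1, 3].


The inner product u . v = sum of u_i * v_i.
Term-by-term: 0 * 6, -4 * -2, -3 * -6, 0 * -1, 5 * 3
Products: 0, 8, 18, 0, 15
Sum = 0 + 8 + 18 + 0 + 15 = 41

41


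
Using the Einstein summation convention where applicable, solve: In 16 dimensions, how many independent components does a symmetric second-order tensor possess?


A symmetric rank-2 tensor in d dimensions has d(d+1)/2 independent components.
d = 16
d(d+1)/2 = 16 * 17 / 2 = 272 / 2 = 136

136


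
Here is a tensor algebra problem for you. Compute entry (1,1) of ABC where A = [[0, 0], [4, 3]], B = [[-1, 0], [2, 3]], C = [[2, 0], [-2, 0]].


(ABC)_{11} = sum_m (AB)_{1m} C_{m1}. First compute row 1 of AB.
(AB)_{11} = 0*-1 + 0*2 = 0
(AB)_{12} = 0*0 + 0*3 = 0
Now contract with column 1 of C:
(AB)_{11} * C_{11} = 0 * 2 = 0
(AB)_{12} * C_{21} = 0 * -2 = 0
(ABC)_{11} = 0 + 0 = 0

0


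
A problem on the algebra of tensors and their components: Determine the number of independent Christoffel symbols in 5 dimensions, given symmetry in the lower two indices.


Christoffel symbols Gamma^k_{ij} are symmetric in i,j, so there are d * d(d+1)/2 independent symbols.
d = 5
d(d+1)/2 = 5 * 6 / 2 = 15
Total = 5 * 15 = 75

75


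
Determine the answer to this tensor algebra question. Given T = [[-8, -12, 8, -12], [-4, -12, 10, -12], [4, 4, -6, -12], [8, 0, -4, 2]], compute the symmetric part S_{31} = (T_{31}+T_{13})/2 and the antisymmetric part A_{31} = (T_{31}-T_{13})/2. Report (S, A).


T_{31} = 4
T_{13} = 8
S_{31} = (4 + 8)/2 = 12/2 = 6
A_{31} = (4 - 8)/2 = -4/2 = -2
Check: S + A = 6 + -2 = 4 = T_{31}.

(6, -2)


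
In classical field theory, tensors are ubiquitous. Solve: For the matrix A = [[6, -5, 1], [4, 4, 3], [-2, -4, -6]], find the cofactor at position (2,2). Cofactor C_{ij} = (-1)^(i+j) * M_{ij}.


To find cofactor C_{22}, delete row 2 and column 2.
The resulting 2x2 submatrix is: [[6, 1], [-2, -6]]
Minor M_{22} = 6*-6 - 1*-2
  = -36 - -2 = -34
Sign = (-1)^(2+2) = (-1)^4 = 1
Cofactor C_{22} = 1 * -34 = -34

-34


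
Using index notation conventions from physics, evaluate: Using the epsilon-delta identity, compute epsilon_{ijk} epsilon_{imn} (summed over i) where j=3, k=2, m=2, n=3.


Using the identity: epsilon_{ijk} epsilon_{imn} = delta_{jm} delta_{kn} - delta_{jn} delta_{km}.
delta_{32} = 0
delta_{23} = 0
delta_{33} = 1
delta_{22} = 1
Result = 0 * 0 - 1 * 1 = 0 - 1 = -1

-1


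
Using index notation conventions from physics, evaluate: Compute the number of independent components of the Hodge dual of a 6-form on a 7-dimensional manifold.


The Hodge dual of a p-form on an n-dimensional manifold is an (n-p)-form.
n = 7, p = 6, so dual degree = 7 - 6 = 1
The number of components is C(n, n-p) = C(7, 1) = 7

7


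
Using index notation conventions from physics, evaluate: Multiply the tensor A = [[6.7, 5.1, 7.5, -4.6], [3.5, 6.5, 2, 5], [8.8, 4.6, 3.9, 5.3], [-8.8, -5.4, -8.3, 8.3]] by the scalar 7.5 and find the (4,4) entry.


Scalar multiplication: (cA)_{ij} = c * A_{ij}.
c = 7.5
A_{44} = 8.3
(cA)_{44} = 7.5 * 8.3 = 62.25

62.25


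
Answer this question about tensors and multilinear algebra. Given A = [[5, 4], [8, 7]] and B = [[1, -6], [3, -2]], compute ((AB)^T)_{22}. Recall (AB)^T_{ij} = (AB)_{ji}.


(AB)^T_{ij} = (AB)_{ji} = sum_k A_{jk} B_{ki}.
For i=2, j=2 we need (AB)_{22}:
A_{21} * B_{12} = 8 * -6 = -48
A_{22} * B_{22} = 7 * -2 = -14
Sum = -48 + -14 = -62

-62


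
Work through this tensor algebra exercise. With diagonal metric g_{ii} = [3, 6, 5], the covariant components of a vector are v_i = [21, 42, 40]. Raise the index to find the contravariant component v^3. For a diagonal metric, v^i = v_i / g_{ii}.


To raise an index with a diagonal metric: v^i = v_i / g_{ii}.
For index 3: v_3 = 40, g_{33} = 5
v^3 = 40 / 5 = 8

8
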